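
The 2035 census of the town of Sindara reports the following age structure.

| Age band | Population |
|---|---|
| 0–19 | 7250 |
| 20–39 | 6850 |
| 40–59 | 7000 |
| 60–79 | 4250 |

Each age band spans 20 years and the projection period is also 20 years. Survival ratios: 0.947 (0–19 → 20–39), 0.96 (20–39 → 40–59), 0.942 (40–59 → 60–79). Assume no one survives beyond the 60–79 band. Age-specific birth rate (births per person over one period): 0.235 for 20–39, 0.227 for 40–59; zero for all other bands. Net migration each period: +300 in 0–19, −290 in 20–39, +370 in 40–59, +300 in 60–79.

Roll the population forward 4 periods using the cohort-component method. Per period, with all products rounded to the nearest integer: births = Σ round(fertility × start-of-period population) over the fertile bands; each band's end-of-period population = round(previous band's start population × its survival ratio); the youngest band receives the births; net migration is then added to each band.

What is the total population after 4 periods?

— Period 1 —
Births: 6850 * 0.235 = 1610, 7000 * 0.227 = 1589 → 3199
20–39: 7250 * 0.947 = 6866
40–59: 6850 * 0.96 = 6576
60–79: 7000 * 0.942 = 6594
Net migration: 0–19 + 300 → 3499; 20–39 − 290 → 6576; 40–59 + 370 → 6946; 60–79 + 300 → 6894
End of period: [3499, 6576, 6946, 6894]
— Period 2 —
Births: 6576 * 0.235 = 1545, 6946 * 0.227 = 1577 → 3122
20–39: 3499 * 0.947 = 3314
40–59: 6576 * 0.96 = 6313
60–79: 6946 * 0.942 = 6543
Net migration: 0–19 + 300 → 3422; 20–39 − 290 → 3024; 40–59 + 370 → 6683; 60–79 + 300 → 6843
End of period: [3422, 3024, 6683, 6843]
— Period 3 —
Births: 3024 * 0.235 = 711, 6683 * 0.227 = 1517 → 2228
20–39: 3422 * 0.947 = 3241
40–59: 3024 * 0.96 = 2903
60–79: 6683 * 0.942 = 6295
Net migration: 0–19 + 300 → 2528; 20–39 − 290 → 2951; 40–59 + 370 → 3273; 60–79 + 300 → 6595
End of period: [2528, 2951, 3273, 6595]
— Period 4 —
Births: 2951 * 0.235 = 693, 3273 * 0.227 = 743 → 1436
20–39: 2528 * 0.947 = 2394
40–59: 2951 * 0.96 = 2833
60–79: 3273 * 0.942 = 3083
Net migration: 0–19 + 300 → 1736; 20–39 − 290 → 2104; 40–59 + 370 → 3203; 60–79 + 300 → 3383
End of period: [1736, 2104, 3203, 3383]
Total after period 4: 1736 + 2104 + 3203 + 3383 = 10426

10426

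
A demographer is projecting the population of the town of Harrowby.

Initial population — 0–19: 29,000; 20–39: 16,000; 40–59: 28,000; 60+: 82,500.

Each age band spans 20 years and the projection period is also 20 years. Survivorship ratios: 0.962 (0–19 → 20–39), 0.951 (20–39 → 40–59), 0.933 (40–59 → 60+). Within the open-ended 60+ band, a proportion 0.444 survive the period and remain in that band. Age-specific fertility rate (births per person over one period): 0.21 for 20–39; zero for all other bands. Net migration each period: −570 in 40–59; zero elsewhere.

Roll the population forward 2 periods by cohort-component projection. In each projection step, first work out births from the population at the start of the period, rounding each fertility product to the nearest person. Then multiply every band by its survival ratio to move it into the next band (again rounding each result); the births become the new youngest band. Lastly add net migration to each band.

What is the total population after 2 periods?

Call the bands 1 to 4, youngest first.
Period 1:
Births: 16000 × 0.21 = 3360
Band 2: 29000 × 0.962 = 27898
Band 3: 16000 × 0.951 = 15216
Band 4: 28000 × 0.933 + 82500 × 0.444 = 26124 + 36630 = 62754
Net migration: Band 3 − 570 → 14646
→ [3360, 27898, 14646, 62754]
Period 2:
Births: 27898 × 0.21 = 5859
Band 2: 3360 × 0.962 = 3232
Band 3: 27898 × 0.951 = 26531
Band 4: 14646 × 0.933 + 62754 × 0.444 = 13665 + 27863 = 41528
Net migration: Band 3 − 570 → 25961
→ [5859, 3232, 25961, 41528]
Total after period 2: 5859 + 3232 + 25961 + 41528 = 76580

76580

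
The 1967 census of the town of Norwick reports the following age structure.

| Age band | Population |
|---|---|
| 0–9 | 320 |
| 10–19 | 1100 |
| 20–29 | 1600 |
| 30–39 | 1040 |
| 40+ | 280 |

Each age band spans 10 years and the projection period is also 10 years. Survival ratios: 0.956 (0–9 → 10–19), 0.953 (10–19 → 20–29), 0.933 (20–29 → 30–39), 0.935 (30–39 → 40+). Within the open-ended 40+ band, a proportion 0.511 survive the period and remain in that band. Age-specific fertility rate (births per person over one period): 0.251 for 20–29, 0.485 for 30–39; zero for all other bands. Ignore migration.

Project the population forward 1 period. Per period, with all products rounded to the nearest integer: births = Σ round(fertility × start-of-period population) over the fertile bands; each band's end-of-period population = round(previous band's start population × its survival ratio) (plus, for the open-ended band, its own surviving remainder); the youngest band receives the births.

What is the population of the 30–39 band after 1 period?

Call the groups 1 to 5, youngest first.
Period 1.
Births: 1600 × 0.251 = 402  |  1040 × 0.485 = 504 ⇒ total 906
Group 2: 320 × 0.956 = 306
Group 3: 1100 × 0.953 = 1048
Group 4: 1600 × 0.933 = 1493
Group 5: 1040 × 0.935 + 280 × 0.511 = 972 + 143 = 1115
→ [906, 306, 1048, 1493, 1115]

1493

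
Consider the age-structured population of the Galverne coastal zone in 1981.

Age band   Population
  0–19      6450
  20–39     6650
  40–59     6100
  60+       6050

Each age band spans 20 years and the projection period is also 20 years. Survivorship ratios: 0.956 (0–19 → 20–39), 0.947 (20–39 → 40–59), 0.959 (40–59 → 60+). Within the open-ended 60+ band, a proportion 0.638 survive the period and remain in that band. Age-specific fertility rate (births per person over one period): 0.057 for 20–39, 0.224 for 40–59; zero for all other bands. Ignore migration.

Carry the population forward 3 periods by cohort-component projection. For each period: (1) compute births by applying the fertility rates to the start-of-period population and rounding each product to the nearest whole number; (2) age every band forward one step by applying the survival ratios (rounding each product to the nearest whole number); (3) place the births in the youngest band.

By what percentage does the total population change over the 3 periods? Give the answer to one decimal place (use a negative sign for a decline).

-28.4

Call the bands 1 to 4, youngest first.
— Period 1 —
Births: 6650 * 0.057 = 379 ; 6100 * 0.224 = 1366 — total 1745
Band 2: 6450 * 0.956 = 6166
Band 3: 6650 * 0.947 = 6298
Band 4: 6100 * 0.959 + 6050 * 0.638 = 5850 + 3860 = 9710
Population now: 0–19=1745, 20–39=6166, 40–59=6298, 60+=9710
— Period 2 —
Births: 6166 * 0.057 = 351 ; 6298 * 0.224 = 1411 — total 1762
Band 2: 1745 * 0.956 = 1668
Band 3: 6166 * 0.947 = 5839
Band 4: 6298 * 0.959 + 9710 * 0.638 = 6040 + 6195 = 12235
Population now: 0–19=1762, 20–39=1668, 40–59=5839, 60+=12235
— Period 3 —
Births: 1668 * 0.057 = 95 ; 5839 * 0.224 = 1308 — total 1403
Band 2: 1762 * 0.956 = 1684
Band 3: 1668 * 0.947 = 1580
Band 4: 5839 * 0.959 + 12235 * 0.638 = 5600 + 7806 = 13406
Population now: 0–19=1403, 20–39=1684, 40–59=1580, 60+=13406
Total: 25250 → 18073; change = -7177; percentage change = -28.4%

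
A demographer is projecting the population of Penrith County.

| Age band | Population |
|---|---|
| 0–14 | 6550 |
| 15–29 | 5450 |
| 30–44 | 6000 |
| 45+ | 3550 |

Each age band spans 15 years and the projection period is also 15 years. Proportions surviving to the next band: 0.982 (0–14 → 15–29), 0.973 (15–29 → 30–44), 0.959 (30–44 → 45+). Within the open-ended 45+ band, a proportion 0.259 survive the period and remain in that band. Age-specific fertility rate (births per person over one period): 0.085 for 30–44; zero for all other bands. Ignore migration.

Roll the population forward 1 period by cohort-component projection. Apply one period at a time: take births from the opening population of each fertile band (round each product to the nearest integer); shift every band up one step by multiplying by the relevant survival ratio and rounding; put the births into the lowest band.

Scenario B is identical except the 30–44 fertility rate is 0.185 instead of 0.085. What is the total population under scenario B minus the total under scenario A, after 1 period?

600

Numbering the groups 1..4 from youngest to oldest:
— Period 1 —
Births: 6000 * 0.085 = 510
Group 2: 6550 * 0.982 = 6432
Group 3: 5450 * 0.973 = 5303
Group 4: 6000 * 0.959 + 3550 * 0.259 = 5754 + 919 = 6673
Giving 510 / 6432 / 5303 / 6673.
Scenario A total after 1 period: 18918
Scenario B projection —
— Period 1 —
Births: 6000 * 0.185 = 1110
Group 2: 6550 * 0.982 = 6432
Group 3: 5450 * 0.973 = 5303
Group 4: 6000 * 0.959 + 3550 * 0.259 = 5754 + 919 = 6673
Giving 1110 / 6432 / 5303 / 6673.
Scenario B total after 1 period: 19518
Difference B − A = 19518 − 18918 = 600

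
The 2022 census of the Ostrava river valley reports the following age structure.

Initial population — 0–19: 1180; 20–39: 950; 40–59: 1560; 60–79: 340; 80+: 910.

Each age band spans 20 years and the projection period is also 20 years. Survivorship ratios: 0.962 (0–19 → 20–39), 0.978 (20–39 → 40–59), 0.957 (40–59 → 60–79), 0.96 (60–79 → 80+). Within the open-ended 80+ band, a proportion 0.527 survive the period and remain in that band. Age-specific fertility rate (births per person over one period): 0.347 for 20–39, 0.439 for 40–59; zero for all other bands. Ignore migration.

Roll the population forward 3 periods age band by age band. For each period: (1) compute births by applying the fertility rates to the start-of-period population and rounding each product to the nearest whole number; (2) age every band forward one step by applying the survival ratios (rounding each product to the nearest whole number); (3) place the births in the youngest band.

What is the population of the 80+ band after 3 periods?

1832

(Bands numbered youngest = 1 to oldest = 5.)
[period 1]
Births: 950 * 0.347 = 330 ; 1560 * 0.439 = 685 → 1015
Band 2: 1180 * 0.962 = 1135
Band 3: 950 * 0.978 = 929
Band 4: 1560 * 0.957 = 1493
Band 5: 340 * 0.96 + 910 * 0.527 = 326 + 480 = 806
→ [1015, 1135, 929, 1493, 806]
[period 2]
Births: 1135 * 0.347 = 394 ; 929 * 0.439 = 408 → 802
Band 2: 1015 * 0.962 = 976
Band 3: 1135 * 0.978 = 1110
Band 4: 929 * 0.957 = 889
Band 5: 1493 * 0.96 + 806 * 0.527 = 1433 + 425 = 1858
→ [802, 976, 1110, 889, 1858]
[period 3]
Births: 976 * 0.347 = 339 ; 1110 * 0.439 = 487 → 826
Band 2: 802 * 0.962 = 772
Band 3: 976 * 0.978 = 955
Band 4: 1110 * 0.957 = 1062
Band 5: 889 * 0.96 + 1858 * 0.527 = 853 + 979 = 1832
→ [826, 772, 955, 1062, 1832]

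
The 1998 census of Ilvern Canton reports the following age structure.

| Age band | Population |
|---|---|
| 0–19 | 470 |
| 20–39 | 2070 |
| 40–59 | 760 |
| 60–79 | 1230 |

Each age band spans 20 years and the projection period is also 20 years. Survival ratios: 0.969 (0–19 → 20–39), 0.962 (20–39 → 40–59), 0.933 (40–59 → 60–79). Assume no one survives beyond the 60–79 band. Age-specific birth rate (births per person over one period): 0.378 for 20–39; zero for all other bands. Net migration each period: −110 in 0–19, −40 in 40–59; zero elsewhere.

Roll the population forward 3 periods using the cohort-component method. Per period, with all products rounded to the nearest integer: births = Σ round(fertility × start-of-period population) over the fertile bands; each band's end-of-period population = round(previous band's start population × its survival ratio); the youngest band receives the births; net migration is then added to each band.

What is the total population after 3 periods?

1153

After projecting period 1:
Births: 2070 × 0.378 = 782
20–39: 470 × 0.969 = 455
40–59: 2070 × 0.962 = 1991
60–79: 760 × 0.933 = 709
Net migration: 0–19 − 110 → 672; 40–59 − 40 → 1951
→ [672, 455, 1951, 709]
After projecting period 2:
Births: 455 × 0.378 = 172
20–39: 672 × 0.969 = 651
40–59: 455 × 0.962 = 438
60–79: 1951 × 0.933 = 1820
Net migration: 0–19 − 110 → 62; 40–59 − 40 → 398
→ [62, 651, 398, 1820]
After projecting period 3:
Births: 651 × 0.378 = 246
20–39: 62 × 0.969 = 60
40–59: 651 × 0.962 = 626
60–79: 398 × 0.933 = 371
Net migration: 0–19 − 110 → 136; 40–59 − 40 → 586
→ [136, 60, 586, 371]
Total after period 3: 136 + 60 + 586 + 371 = 1153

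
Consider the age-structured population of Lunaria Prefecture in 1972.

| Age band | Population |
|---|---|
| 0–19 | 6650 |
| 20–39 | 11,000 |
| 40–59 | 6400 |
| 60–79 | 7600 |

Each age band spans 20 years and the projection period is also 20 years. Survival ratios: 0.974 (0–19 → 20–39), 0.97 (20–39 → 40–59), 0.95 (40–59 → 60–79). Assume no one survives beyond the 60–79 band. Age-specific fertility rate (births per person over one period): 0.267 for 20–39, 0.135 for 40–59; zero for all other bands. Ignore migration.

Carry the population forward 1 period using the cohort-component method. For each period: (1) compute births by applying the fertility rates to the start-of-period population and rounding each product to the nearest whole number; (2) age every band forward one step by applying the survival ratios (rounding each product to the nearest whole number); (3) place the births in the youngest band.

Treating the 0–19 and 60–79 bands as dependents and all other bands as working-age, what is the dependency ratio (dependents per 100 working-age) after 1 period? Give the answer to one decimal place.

57.6

Numbering the bands 1..4 from youngest to oldest:
Period 1:
Births: 11000 × 0.267 = 2937 ; 6400 × 0.135 = 864 — total 3801
Band 2: 6650 × 0.974 = 6477
Band 3: 11000 × 0.97 = 10670
Band 4: 6400 × 0.95 = 6080
Population now: 0–19=3801, 20–39=6477, 40–59=10670, 60–79=6080
Dependents (band 0–19 + band 60–79) = 3801 + 6080 = 9881; working-age = 17147; ratio = 9881/17147 × 100 = 57.6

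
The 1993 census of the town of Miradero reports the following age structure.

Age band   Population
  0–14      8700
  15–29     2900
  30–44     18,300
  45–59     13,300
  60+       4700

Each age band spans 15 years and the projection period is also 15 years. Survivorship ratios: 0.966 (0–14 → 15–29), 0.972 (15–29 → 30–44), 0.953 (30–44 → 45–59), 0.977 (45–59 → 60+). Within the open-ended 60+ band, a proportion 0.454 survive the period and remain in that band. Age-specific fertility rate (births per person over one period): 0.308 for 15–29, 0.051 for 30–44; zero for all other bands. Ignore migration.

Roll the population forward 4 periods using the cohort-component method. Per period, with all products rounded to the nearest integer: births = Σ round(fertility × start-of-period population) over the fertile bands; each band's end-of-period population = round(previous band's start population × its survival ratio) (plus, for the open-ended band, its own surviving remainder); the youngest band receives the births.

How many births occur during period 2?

2732

Let group 1 be 0–14 through group 5 = 60+.
After projecting period 1:
Births: 2900 × 0.308 = 893 ; 18300 × 0.051 = 933 — total 1826
Group 2: 8700 × 0.966 = 8404
Group 3: 2900 × 0.972 = 2819
Group 4: 18300 × 0.953 = 17440
Group 5: 13300 × 0.977 + 4700 × 0.454 = 12994 + 2134 = 15128
End of period: [1826, 8404, 2819, 17440, 15128]
After projecting period 2:
Births: 8404 × 0.308 = 2588 ; 2819 × 0.051 = 144 — total 2732
Group 2: 1826 × 0.966 = 1764
Group 3: 8404 × 0.972 = 8169
Group 4: 2819 × 0.953 = 2687
Group 5: 17440 × 0.977 + 15128 × 0.454 = 17039 + 6868 = 23907
End of period: [2732, 1764, 8169, 2687, 23907]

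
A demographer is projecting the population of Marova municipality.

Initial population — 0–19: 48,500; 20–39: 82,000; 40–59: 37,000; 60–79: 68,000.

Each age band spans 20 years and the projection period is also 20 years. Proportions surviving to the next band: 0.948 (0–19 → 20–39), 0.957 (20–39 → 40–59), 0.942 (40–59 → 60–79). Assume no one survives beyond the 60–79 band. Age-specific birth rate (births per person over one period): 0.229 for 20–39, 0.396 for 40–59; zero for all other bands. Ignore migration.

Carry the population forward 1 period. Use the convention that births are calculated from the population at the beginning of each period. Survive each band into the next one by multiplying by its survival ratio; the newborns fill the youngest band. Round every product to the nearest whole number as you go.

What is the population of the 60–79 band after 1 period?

Period 1:
Births: 82000 × 0.229 = 18778, 37000 × 0.396 = 14652 ⇒ total 33430
20–39: 48500 × 0.948 = 45978
40–59: 82000 × 0.957 = 78474
60–79: 37000 × 0.942 = 34854
→ [33430, 45978, 78474, 34854]

34854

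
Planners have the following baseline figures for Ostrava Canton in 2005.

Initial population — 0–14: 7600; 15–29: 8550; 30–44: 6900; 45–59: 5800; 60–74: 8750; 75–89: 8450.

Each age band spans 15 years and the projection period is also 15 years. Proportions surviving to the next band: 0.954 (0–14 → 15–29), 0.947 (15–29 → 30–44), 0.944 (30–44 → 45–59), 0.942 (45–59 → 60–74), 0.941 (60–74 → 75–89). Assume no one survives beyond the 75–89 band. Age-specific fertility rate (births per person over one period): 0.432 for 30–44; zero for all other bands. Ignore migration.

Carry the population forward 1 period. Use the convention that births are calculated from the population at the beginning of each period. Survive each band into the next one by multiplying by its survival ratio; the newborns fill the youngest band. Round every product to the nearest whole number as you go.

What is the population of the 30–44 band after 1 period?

8097

Call the bands 1 to 6, youngest first.
After projecting period 1:
Births: 6900 * 0.432 = 2981
Band 2: 7600 * 0.954 = 7250
Band 3: 8550 * 0.947 = 8097
Band 4: 6900 * 0.944 = 6514
Band 5: 5800 * 0.942 = 5464
Band 6: 8750 * 0.941 = 8234
End of period: [2981, 7250, 8097, 6514, 5464, 8234]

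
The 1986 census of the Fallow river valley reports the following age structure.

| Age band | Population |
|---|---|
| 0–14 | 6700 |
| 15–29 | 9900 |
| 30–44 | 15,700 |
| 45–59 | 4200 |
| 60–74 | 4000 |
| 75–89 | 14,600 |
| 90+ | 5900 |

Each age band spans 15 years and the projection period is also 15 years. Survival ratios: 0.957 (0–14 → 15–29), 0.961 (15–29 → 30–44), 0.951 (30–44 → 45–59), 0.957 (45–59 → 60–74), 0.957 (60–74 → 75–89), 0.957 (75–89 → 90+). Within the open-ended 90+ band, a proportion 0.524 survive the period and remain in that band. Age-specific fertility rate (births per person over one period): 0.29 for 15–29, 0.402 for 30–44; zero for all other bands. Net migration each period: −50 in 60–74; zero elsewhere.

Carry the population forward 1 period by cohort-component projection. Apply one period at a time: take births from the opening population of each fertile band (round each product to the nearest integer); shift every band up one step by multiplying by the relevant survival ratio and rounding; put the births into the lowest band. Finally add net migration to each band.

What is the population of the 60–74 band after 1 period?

Numbering the groups 1..7 from youngest to oldest:
Period 1:
Births: 9900 × 0.29 = 2871, 15700 × 0.402 = 6311 → 9182
Group 2: 6700 × 0.957 = 6412
Group 3: 9900 × 0.961 = 9514
Group 4: 15700 × 0.951 = 14931
Group 5: 4200 × 0.957 = 4019
Group 6: 4000 × 0.957 = 3828
Group 7: 14600 × 0.957 + 5900 × 0.524 = 13972 + 3092 = 17064
Net migration: Group 5 − 50 → 3969
End of period: [9182, 6412, 9514, 14931, 3969, 3828, 17064]

3969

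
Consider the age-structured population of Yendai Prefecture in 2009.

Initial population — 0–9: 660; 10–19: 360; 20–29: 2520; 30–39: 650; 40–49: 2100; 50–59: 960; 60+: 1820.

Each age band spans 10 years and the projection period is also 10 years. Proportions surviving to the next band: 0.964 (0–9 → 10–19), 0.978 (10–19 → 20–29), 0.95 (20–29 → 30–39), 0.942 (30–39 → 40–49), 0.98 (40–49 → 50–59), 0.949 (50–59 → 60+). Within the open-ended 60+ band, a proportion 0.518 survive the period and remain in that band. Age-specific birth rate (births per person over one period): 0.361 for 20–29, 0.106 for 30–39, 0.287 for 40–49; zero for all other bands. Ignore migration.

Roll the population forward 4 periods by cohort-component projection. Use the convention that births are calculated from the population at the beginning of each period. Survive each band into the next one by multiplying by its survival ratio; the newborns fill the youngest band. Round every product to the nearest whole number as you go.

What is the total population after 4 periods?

7545

Let band 1 be 0–9 through band 7 = 60+.
[period 1]
Births: 2520 × 0.361 = 910 ; 650 × 0.106 = 69 ; 2100 × 0.287 = 603 → 1582
Band 2: 660 × 0.964 = 636
Band 3: 360 × 0.978 = 352
Band 4: 2520 × 0.95 = 2394
Band 5: 650 × 0.942 = 612
Band 6: 2100 × 0.98 = 2058
Band 7: 960 × 0.949 + 1820 × 0.518 = 911 + 943 = 1854
End of period: [1582, 636, 352, 2394, 612, 2058, 1854]
[period 2]
Births: 352 × 0.361 = 127 ; 2394 × 0.106 = 254 ; 612 × 0.287 = 176 → 557
Band 2: 1582 × 0.964 = 1525
Band 3: 636 × 0.978 = 622
Band 4: 352 × 0.95 = 334
Band 5: 2394 × 0.942 = 2255
Band 6: 612 × 0.98 = 600
Band 7: 2058 × 0.949 + 1854 × 0.518 = 1953 + 960 = 2913
End of period: [557, 1525, 622, 334, 2255, 600, 2913]
[period 3]
Births: 622 × 0.361 = 225 ; 334 × 0.106 = 35 ; 2255 × 0.287 = 647 → 907
Band 2: 557 × 0.964 = 537
Band 3: 1525 × 0.978 = 1491
Band 4: 622 × 0.95 = 591
Band 5: 334 × 0.942 = 315
Band 6: 2255 × 0.98 = 2210
Band 7: 600 × 0.949 + 2913 × 0.518 = 569 + 1509 = 2078
End of period: [907, 537, 1491, 591, 315, 2210, 2078]
[period 4]
Births: 1491 × 0.361 = 538 ; 591 × 0.106 = 63 ; 315 × 0.287 = 90 → 691
Band 2: 907 × 0.964 = 874
Band 3: 537 × 0.978 = 525
Band 4: 1491 × 0.95 = 1416
Band 5: 591 × 0.942 = 557
Band 6: 315 × 0.98 = 309
Band 7: 2210 × 0.949 + 2078 × 0.518 = 2097 + 1076 = 3173
End of period: [691, 874, 525, 1416, 557, 309, 3173]
Total after period 4: 691 + 874 + 525 + 1416 + 557 + 309 + 3173 = 7545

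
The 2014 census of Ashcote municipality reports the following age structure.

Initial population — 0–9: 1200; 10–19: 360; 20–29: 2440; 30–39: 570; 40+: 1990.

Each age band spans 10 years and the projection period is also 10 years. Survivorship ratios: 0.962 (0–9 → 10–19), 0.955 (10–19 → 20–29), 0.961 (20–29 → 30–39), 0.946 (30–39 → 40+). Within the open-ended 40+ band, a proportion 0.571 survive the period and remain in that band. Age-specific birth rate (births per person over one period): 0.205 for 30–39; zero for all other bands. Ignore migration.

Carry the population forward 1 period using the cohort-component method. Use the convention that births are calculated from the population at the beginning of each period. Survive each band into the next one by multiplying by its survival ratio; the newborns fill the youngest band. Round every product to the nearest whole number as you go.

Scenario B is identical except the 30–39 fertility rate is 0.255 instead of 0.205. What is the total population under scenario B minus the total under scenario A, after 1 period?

28

Period 1:
Births: 570 × 0.205 = 117
10–19: 1200 × 0.962 = 1154
20–29: 360 × 0.955 = 344
30–39: 2440 × 0.961 = 2345
40+: 570 × 0.946 + 1990 × 0.571 = 539 + 1136 = 1675
Population now: 0–9=117, 10–19=1154, 20–29=344, 30–39=2345, 40+=1675
Scenario A total after 1 period: 5635
Scenario B projection —
Period 1:
Births: 570 × 0.255 = 145
10–19: 1200 × 0.962 = 1154
20–29: 360 × 0.955 = 344
30–39: 2440 × 0.961 = 2345
40+: 570 × 0.946 + 1990 × 0.571 = 539 + 1136 = 1675
Population now: 0–9=145, 10–19=1154, 20–29=344, 30–39=2345, 40+=1675
Scenario B total after 1 period: 5663
Difference B − A = 5663 − 5635 = 28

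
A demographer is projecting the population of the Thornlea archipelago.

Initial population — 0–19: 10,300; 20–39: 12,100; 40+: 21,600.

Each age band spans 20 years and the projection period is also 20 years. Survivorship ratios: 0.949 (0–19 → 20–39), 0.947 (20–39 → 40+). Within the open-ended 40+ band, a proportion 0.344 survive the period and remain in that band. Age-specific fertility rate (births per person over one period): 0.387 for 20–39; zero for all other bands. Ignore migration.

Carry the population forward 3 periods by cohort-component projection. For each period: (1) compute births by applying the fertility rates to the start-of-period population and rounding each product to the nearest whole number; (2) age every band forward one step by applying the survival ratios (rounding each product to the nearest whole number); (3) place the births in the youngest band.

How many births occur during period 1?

— Period 1 —
Births: 12100 × 0.387 = 4683
20–39: 10300 × 0.949 = 9775
40+: 12100 × 0.947 + 21600 × 0.344 = 11459 + 7430 = 18889
End of period: [4683, 9775, 18889]

4683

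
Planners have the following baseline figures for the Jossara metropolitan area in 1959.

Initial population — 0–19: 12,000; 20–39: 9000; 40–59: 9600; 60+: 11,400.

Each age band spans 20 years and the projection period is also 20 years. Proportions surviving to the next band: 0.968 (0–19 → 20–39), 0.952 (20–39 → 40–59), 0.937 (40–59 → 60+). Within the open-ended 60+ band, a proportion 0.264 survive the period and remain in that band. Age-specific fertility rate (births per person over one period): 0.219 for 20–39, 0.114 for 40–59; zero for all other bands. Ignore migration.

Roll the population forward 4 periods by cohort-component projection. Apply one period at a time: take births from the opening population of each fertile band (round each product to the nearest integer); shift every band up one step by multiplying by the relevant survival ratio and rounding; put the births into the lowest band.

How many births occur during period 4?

1068

(Groups numbered youngest = 1 to oldest = 4.)
— Period 1 —
Births: 9000 × 0.219 = 1971, 9600 × 0.114 = 1094 — total 3065
Group 2: 12000 × 0.968 = 11616
Group 3: 9000 × 0.952 = 8568
Group 4: 9600 × 0.937 + 11400 × 0.264 = 8995 + 3010 = 12005
→ [3065, 11616, 8568, 12005]
— Period 2 —
Births: 11616 × 0.219 = 2544, 8568 × 0.114 = 977 — total 3521
Group 2: 3065 × 0.968 = 2967
Group 3: 11616 × 0.952 = 11058
Group 4: 8568 × 0.937 + 12005 × 0.264 = 8028 + 3169 = 11197
→ [3521, 2967, 11058, 11197]
— Period 3 —
Births: 2967 × 0.219 = 650, 11058 × 0.114 = 1261 — total 1911
Group 2: 3521 × 0.968 = 3408
Group 3: 2967 × 0.952 = 2825
Group 4: 11058 × 0.937 + 11197 × 0.264 = 10361 + 2956 = 13317
→ [1911, 3408, 2825, 13317]
— Period 4 —
Births: 3408 × 0.219 = 746, 2825 × 0.114 = 322 — total 1068
Group 2: 1911 × 0.968 = 1850
Group 3: 3408 × 0.952 = 3244
Group 4: 2825 × 0.937 + 13317 × 0.264 = 2647 + 3516 = 6163
→ [1068, 1850, 3244, 6163]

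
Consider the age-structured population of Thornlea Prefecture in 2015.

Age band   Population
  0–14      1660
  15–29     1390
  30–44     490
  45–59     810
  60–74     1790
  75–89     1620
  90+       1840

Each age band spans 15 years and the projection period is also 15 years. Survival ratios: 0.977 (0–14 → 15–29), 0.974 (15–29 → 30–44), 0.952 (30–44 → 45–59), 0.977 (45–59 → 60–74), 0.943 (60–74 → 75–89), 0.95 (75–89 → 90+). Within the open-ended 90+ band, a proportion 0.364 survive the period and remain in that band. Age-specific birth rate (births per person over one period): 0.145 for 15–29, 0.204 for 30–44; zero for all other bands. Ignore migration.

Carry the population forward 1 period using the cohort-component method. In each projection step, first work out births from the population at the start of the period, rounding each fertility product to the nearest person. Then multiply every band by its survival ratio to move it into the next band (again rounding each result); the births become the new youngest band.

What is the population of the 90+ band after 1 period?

Period 1:
Births: 1390 * 0.145 = 202  |  490 * 0.204 = 100 → total 302
15–29: 1660 * 0.977 = 1622
30–44: 1390 * 0.974 = 1354
45–59: 490 * 0.952 = 466
60–74: 810 * 0.977 = 791
75–89: 1790 * 0.943 = 1688
90+: 1620 * 0.95 + 1840 * 0.364 = 1539 + 670 = 2209
Giving 302 / 1622 / 1354 / 466 / 791 / 1688 / 2209.

2209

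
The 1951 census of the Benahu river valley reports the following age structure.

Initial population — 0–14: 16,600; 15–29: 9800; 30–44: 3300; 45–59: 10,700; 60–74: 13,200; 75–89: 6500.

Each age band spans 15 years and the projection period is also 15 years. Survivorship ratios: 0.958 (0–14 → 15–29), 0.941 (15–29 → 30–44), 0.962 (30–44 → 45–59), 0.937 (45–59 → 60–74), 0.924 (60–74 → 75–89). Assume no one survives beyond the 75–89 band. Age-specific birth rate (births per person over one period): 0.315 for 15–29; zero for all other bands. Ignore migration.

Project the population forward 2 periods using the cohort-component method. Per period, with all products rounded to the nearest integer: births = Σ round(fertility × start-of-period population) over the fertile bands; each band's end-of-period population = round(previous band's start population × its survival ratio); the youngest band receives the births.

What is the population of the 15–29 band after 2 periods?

Period 1:
Births: 9800 * 0.315 = 3087
15–29: 16600 * 0.958 = 15903
30–44: 9800 * 0.941 = 9222
45–59: 3300 * 0.962 = 3175
60–74: 10700 * 0.937 = 10026
75–89: 13200 * 0.924 = 12197
End of period: [3087, 15903, 9222, 3175, 10026, 12197]
Period 2:
Births: 15903 * 0.315 = 5009
15–29: 3087 * 0.958 = 2957
30–44: 15903 * 0.941 = 14965
45–59: 9222 * 0.962 = 8872
60–74: 3175 * 0.937 = 2975
75–89: 10026 * 0.924 = 9264
End of period: [5009, 2957, 14965, 8872, 2975, 9264]

2957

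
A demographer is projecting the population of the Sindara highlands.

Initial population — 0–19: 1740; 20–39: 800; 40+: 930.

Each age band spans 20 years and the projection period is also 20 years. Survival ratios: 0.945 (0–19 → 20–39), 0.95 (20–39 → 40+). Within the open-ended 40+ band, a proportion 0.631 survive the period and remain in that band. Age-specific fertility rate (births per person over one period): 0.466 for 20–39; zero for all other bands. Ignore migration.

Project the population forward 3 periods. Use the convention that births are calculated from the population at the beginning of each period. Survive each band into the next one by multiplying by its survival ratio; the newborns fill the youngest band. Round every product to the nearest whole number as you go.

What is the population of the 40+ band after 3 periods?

1856

Numbering the bands 1..3 from youngest to oldest:
Period 1.
Births: 800 * 0.466 = 373
Band 2: 1740 * 0.945 = 1644
Band 3: 800 * 0.95 + 930 * 0.631 = 760 + 587 = 1347
Population now: 0–19=373, 20–39=1644, 40+=1347
Period 2.
Births: 1644 * 0.466 = 766
Band 2: 373 * 0.945 = 352
Band 3: 1644 * 0.95 + 1347 * 0.631 = 1562 + 850 = 2412
Population now: 0–19=766, 20–39=352, 40+=2412
Period 3.
Births: 352 * 0.466 = 164
Band 2: 766 * 0.945 = 724
Band 3: 352 * 0.95 + 2412 * 0.631 = 334 + 1522 = 1856
Population now: 0–19=164, 20–39=724, 40+=1856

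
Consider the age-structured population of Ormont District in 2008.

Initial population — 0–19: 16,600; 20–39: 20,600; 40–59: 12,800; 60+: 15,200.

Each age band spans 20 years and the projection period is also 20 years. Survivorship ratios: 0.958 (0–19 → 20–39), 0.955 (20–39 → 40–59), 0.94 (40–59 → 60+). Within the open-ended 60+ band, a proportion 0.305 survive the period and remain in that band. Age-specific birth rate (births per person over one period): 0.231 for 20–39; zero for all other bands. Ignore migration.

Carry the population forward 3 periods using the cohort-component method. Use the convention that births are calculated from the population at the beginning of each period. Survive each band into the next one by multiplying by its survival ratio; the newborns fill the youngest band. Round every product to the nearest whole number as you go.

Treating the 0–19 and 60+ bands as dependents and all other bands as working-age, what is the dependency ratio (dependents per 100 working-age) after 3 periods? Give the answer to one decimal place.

286.0

Let band 1 be 0–19 through band 4 = 60+.
After projecting period 1:
Births: 20600 × 0.231 = 4759
Band 2: 16600 × 0.958 = 15903
Band 3: 20600 × 0.955 = 19673
Band 4: 12800 × 0.94 + 15200 × 0.305 = 12032 + 4636 = 16668
End of period: [4759, 15903, 19673, 16668]
After projecting period 2:
Births: 15903 × 0.231 = 3674
Band 2: 4759 × 0.958 = 4559
Band 3: 15903 × 0.955 = 15187
Band 4: 19673 × 0.94 + 16668 × 0.305 = 18493 + 5084 = 23577
End of period: [3674, 4559, 15187, 23577]
After projecting period 3:
Births: 4559 × 0.231 = 1053
Band 2: 3674 × 0.958 = 3520
Band 3: 4559 × 0.955 = 4354
Band 4: 15187 × 0.94 + 23577 × 0.305 = 14276 + 7191 = 21467
End of period: [1053, 3520, 4354, 21467]
Dependents (band 0–19 + band 60+) = 1053 + 21467 = 22520; working-age = 7874; ratio = 22520/7874 × 100 = 286.0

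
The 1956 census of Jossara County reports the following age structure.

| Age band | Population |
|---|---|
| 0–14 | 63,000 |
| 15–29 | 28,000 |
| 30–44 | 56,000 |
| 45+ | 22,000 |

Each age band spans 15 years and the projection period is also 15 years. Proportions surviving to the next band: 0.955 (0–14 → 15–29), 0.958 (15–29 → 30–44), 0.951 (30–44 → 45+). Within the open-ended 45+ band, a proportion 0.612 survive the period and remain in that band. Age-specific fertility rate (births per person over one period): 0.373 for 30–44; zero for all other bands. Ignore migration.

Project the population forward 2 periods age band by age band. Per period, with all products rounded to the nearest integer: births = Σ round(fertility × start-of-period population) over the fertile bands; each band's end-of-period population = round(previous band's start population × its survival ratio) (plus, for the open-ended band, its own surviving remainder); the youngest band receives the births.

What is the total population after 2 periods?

(Bands numbered youngest = 1 to oldest = 4.)
— Period 1 —
Births: 56000 × 0.373 = 20888
Band 2: 63000 × 0.955 = 60165
Band 3: 28000 × 0.958 = 26824
Band 4: 56000 × 0.951 + 22000 × 0.612 = 53256 + 13464 = 66720
Population now: 0–14=20888, 15–29=60165, 30–44=26824, 45+=66720
— Period 2 —
Births: 26824 × 0.373 = 10005
Band 2: 20888 × 0.955 = 19948
Band 3: 60165 × 0.958 = 57638
Band 4: 26824 × 0.951 + 66720 × 0.612 = 25510 + 40833 = 66343
Population now: 0–14=10005, 15–29=19948, 30–44=57638, 45+=66343
Total after period 2: 10005 + 19948 + 57638 + 66343 = 153934

153934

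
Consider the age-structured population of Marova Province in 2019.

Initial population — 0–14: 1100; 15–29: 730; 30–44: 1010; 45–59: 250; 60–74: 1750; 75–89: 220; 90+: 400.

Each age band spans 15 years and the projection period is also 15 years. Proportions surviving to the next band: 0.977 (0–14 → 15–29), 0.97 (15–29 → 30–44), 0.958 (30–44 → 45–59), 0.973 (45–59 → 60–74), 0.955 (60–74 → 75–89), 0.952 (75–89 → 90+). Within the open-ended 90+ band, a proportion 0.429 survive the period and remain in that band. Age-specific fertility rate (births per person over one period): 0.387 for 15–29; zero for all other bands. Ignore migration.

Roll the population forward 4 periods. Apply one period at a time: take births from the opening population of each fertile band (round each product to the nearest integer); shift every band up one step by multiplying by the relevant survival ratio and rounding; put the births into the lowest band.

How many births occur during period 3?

Numbering the groups 1..7 from youngest to oldest:
After projecting period 1:
Births: 730 × 0.387 = 283
Group 2: 1100 × 0.977 = 1075
Group 3: 730 × 0.97 = 708
Group 4: 1010 × 0.958 = 968
Group 5: 250 × 0.973 = 243
Group 6: 1750 × 0.955 = 1671
Group 7: 220 × 0.952 + 400 × 0.429 = 209 + 172 = 381
Population now: 0–14=283, 15–29=1075, 30–44=708, 45–59=968, 60–74=243, 75–89=1671, 90+=381
After projecting period 2:
Births: 1075 × 0.387 = 416
Group 2: 283 × 0.977 = 276
Group 3: 1075 × 0.97 = 1043
Group 4: 708 × 0.958 = 678
Group 5: 968 × 0.973 = 942
Group 6: 243 × 0.955 = 232
Group 7: 1671 × 0.952 + 381 × 0.429 = 1591 + 163 = 1754
Population now: 0–14=416, 15–29=276, 30–44=1043, 45–59=678, 60–74=942, 75–89=232, 90+=1754
After projecting period 3:
Births: 276 × 0.387 = 107
Group 2: 416 × 0.977 = 406
Group 3: 276 × 0.97 = 268
Group 4: 1043 × 0.958 = 999
Group 5: 678 × 0.973 = 660
Group 6: 942 × 0.955 = 900
Group 7: 232 × 0.952 + 1754 × 0.429 = 221 + 752 = 973
Population now: 0–14=107, 15–29=406, 30–44=268, 45–59=999, 60–74=660, 75–89=900, 90+=973

107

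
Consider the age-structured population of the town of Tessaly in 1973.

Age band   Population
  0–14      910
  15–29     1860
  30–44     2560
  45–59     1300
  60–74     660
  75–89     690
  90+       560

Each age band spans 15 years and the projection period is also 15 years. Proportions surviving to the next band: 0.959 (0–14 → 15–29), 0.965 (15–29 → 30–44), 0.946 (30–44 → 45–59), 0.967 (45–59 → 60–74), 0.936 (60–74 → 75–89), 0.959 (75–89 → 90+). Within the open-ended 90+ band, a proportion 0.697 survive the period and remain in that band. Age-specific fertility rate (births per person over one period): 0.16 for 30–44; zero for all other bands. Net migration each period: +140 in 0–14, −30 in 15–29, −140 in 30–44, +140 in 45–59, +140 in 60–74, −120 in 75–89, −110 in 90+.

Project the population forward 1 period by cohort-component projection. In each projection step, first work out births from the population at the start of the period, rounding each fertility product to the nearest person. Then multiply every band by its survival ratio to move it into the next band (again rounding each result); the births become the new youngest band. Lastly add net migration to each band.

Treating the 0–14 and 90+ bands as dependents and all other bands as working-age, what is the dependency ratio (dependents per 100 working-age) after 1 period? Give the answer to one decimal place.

21.5

Call the groups 1 to 7, youngest first.
Period 1:
Births: 2560 × 0.16 = 410
Group 2: 910 × 0.959 = 873
Group 3: 1860 × 0.965 = 1795
Group 4: 2560 × 0.946 = 2422
Group 5: 1300 × 0.967 = 1257
Group 6: 660 × 0.936 = 618
Group 7: 690 × 0.959 + 560 × 0.697 = 662 + 390 = 1052
Net migration: Group 1 + 140 → 550; Group 2 − 30 → 843; Group 3 − 140 → 1655; Group 4 + 140 → 2562; Group 5 + 140 → 1397; Group 6 − 120 → 498; Group 7 − 110 → 942
Population now: 0–14=550, 15–29=843, 30–44=1655, 45–59=2562, 60–74=1397, 75–89=498, 90+=942
Dependents (band 0–14 + band 90+) = 550 + 942 = 1492; working-age = 6955; ratio = 1492/6955 × 100 = 21.5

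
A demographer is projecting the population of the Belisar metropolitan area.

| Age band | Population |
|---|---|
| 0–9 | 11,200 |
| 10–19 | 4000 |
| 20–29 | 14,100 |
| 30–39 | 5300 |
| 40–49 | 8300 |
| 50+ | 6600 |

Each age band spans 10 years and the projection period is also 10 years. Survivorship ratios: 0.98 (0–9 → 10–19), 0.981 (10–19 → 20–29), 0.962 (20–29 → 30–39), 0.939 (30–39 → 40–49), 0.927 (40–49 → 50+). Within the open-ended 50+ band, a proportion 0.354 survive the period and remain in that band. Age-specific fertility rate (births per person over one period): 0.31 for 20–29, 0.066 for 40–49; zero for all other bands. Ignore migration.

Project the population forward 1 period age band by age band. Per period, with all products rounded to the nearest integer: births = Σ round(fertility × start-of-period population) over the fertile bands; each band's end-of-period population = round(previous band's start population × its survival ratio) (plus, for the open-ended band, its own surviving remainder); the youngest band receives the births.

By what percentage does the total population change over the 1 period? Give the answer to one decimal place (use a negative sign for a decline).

Period 1:
Births: 14100 × 0.31 = 4371 ; 8300 × 0.066 = 548 — total 4919
10–19: 11200 × 0.98 = 10976
20–29: 4000 × 0.981 = 3924
30–39: 14100 × 0.962 = 13564
40–49: 5300 × 0.939 = 4977
50+: 8300 × 0.927 + 6600 × 0.354 = 7694 + 2336 = 10030
End of period: [4919, 10976, 3924, 13564, 4977, 10030]
Total: 49500 → 48390; change = -1110; percentage change = -2.2%

-2.2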